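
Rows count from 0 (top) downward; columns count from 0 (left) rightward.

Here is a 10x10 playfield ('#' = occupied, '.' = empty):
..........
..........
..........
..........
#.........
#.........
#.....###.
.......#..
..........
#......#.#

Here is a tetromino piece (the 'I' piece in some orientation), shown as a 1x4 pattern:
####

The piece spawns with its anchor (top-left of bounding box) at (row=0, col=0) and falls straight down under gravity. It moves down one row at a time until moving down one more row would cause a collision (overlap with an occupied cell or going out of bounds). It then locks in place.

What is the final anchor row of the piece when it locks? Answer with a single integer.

Spawn at (row=0, col=0). Try each row:
  row 0: fits
  row 1: fits
  row 2: fits
  row 3: fits
  row 4: blocked -> lock at row 3

Answer: 3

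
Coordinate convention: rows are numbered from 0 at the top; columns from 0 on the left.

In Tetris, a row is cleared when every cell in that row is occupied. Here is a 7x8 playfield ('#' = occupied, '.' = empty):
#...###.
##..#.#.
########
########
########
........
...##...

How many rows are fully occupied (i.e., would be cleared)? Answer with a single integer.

Answer: 3

Derivation:
Check each row:
  row 0: 4 empty cells -> not full
  row 1: 4 empty cells -> not full
  row 2: 0 empty cells -> FULL (clear)
  row 3: 0 empty cells -> FULL (clear)
  row 4: 0 empty cells -> FULL (clear)
  row 5: 8 empty cells -> not full
  row 6: 6 empty cells -> not full
Total rows cleared: 3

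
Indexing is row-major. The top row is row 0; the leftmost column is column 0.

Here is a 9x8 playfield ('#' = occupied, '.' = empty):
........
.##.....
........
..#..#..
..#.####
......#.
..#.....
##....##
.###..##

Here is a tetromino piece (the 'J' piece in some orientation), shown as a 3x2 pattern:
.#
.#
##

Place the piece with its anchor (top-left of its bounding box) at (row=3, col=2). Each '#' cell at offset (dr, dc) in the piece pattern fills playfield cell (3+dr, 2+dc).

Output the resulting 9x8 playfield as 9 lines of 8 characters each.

Answer: ........
.##.....
........
..##.#..
..######
..##..#.
..#.....
##....##
.###..##

Derivation:
Fill (3+0,2+1) = (3,3)
Fill (3+1,2+1) = (4,3)
Fill (3+2,2+0) = (5,2)
Fill (3+2,2+1) = (5,3)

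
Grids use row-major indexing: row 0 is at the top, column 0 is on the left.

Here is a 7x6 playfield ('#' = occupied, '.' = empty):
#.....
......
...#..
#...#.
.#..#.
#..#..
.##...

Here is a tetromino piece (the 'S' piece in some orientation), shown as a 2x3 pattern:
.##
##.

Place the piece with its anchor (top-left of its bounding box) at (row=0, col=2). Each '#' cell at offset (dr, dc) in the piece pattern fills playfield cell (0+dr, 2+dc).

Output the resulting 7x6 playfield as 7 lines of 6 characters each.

Answer: #..##.
..##..
...#..
#...#.
.#..#.
#..#..
.##...

Derivation:
Fill (0+0,2+1) = (0,3)
Fill (0+0,2+2) = (0,4)
Fill (0+1,2+0) = (1,2)
Fill (0+1,2+1) = (1,3)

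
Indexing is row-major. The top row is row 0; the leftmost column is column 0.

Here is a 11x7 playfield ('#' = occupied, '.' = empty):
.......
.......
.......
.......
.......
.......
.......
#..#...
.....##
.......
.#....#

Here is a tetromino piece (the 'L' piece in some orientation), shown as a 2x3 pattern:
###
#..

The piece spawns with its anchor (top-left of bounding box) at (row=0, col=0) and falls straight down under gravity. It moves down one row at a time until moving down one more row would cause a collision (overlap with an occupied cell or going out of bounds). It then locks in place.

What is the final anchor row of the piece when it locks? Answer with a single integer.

Spawn at (row=0, col=0). Try each row:
  row 0: fits
  row 1: fits
  row 2: fits
  row 3: fits
  row 4: fits
  row 5: fits
  row 6: blocked -> lock at row 5

Answer: 5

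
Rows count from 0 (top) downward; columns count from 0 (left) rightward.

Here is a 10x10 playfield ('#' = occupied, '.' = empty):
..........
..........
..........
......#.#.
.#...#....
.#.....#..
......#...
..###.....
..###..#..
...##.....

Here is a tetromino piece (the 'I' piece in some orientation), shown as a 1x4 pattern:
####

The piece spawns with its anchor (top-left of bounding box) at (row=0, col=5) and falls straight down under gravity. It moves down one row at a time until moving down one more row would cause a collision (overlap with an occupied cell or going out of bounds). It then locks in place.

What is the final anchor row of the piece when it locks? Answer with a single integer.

Spawn at (row=0, col=5). Try each row:
  row 0: fits
  row 1: fits
  row 2: fits
  row 3: blocked -> lock at row 2

Answer: 2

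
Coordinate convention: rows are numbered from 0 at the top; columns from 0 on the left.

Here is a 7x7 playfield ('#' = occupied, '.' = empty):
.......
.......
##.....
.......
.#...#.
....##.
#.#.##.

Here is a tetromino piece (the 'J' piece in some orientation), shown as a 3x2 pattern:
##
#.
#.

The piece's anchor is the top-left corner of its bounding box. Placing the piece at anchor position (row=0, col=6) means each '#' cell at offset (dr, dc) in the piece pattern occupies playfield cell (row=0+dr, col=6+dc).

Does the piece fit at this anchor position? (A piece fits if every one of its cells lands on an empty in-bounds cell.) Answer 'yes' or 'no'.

Answer: no

Derivation:
Check each piece cell at anchor (0, 6):
  offset (0,0) -> (0,6): empty -> OK
  offset (0,1) -> (0,7): out of bounds -> FAIL
  offset (1,0) -> (1,6): empty -> OK
  offset (2,0) -> (2,6): empty -> OK
All cells valid: no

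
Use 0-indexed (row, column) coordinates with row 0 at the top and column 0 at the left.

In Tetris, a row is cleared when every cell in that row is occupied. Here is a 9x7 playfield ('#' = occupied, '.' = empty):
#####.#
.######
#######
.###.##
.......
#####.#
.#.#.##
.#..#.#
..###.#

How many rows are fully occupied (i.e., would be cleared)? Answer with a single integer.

Answer: 1

Derivation:
Check each row:
  row 0: 1 empty cell -> not full
  row 1: 1 empty cell -> not full
  row 2: 0 empty cells -> FULL (clear)
  row 3: 2 empty cells -> not full
  row 4: 7 empty cells -> not full
  row 5: 1 empty cell -> not full
  row 6: 3 empty cells -> not full
  row 7: 4 empty cells -> not full
  row 8: 3 empty cells -> not full
Total rows cleared: 1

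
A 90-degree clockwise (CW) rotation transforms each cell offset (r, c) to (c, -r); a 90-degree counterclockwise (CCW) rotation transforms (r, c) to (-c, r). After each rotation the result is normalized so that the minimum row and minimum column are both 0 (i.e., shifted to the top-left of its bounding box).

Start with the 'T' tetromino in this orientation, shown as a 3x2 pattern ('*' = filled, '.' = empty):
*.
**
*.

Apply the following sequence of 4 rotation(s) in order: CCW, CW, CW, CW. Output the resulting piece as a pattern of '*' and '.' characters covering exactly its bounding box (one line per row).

Answer: .*
**
.*

Derivation:
Start:
*.
**
*.
After rotation 1 (CCW):
.*.
***
After rotation 2 (CW):
*.
**
*.
After rotation 3 (CW):
***
.*.
After rotation 4 (CW):
.*
**
.*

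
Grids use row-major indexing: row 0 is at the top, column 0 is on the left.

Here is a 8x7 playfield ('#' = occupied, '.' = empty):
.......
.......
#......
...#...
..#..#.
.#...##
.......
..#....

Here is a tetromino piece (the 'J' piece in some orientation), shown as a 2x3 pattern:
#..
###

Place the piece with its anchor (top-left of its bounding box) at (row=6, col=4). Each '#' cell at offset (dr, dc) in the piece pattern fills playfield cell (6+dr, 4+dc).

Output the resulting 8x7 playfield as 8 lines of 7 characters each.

Fill (6+0,4+0) = (6,4)
Fill (6+1,4+0) = (7,4)
Fill (6+1,4+1) = (7,5)
Fill (6+1,4+2) = (7,6)

Answer: .......
.......
#......
...#...
..#..#.
.#...##
....#..
..#.###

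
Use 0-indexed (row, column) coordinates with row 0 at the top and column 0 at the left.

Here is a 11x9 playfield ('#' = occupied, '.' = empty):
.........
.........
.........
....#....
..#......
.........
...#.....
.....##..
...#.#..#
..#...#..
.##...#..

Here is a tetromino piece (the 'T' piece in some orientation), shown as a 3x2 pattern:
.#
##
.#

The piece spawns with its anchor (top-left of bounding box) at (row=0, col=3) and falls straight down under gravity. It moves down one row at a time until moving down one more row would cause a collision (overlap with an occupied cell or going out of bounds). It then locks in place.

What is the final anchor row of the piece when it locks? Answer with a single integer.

Spawn at (row=0, col=3). Try each row:
  row 0: fits
  row 1: blocked -> lock at row 0

Answer: 0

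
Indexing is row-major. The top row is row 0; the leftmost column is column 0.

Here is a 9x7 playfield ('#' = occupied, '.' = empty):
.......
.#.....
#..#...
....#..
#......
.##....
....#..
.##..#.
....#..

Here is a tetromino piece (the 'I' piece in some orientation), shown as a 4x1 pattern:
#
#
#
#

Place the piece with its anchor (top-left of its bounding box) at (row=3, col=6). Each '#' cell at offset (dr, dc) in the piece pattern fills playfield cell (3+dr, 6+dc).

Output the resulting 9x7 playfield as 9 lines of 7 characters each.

Fill (3+0,6+0) = (3,6)
Fill (3+1,6+0) = (4,6)
Fill (3+2,6+0) = (5,6)
Fill (3+3,6+0) = (6,6)

Answer: .......
.#.....
#..#...
....#.#
#.....#
.##...#
....#.#
.##..#.
....#..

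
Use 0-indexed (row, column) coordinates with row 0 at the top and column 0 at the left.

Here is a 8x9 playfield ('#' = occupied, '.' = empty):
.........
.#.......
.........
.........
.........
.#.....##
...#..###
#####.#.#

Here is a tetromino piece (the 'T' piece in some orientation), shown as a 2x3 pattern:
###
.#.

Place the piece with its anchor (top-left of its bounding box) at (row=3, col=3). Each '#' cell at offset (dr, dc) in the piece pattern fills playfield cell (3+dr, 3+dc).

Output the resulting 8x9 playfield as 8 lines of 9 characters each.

Answer: .........
.#.......
.........
...###...
....#....
.#.....##
...#..###
#####.#.#

Derivation:
Fill (3+0,3+0) = (3,3)
Fill (3+0,3+1) = (3,4)
Fill (3+0,3+2) = (3,5)
Fill (3+1,3+1) = (4,4)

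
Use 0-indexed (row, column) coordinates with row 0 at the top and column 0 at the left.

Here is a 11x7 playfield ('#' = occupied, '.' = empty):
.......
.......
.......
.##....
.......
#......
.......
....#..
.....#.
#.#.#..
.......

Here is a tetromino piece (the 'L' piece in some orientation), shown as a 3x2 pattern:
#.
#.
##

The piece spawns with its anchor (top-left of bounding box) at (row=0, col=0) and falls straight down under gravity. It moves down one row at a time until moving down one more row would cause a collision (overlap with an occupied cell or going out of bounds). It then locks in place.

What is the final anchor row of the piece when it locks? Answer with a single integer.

Spawn at (row=0, col=0). Try each row:
  row 0: fits
  row 1: blocked -> lock at row 0

Answer: 0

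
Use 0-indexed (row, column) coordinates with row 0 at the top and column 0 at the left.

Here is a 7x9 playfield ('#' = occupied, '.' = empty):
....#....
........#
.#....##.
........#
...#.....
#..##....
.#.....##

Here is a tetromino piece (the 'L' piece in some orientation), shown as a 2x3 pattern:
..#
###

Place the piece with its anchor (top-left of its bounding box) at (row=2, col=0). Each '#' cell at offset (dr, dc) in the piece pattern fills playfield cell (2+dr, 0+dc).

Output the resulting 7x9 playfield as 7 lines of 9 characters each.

Fill (2+0,0+2) = (2,2)
Fill (2+1,0+0) = (3,0)
Fill (2+1,0+1) = (3,1)
Fill (2+1,0+2) = (3,2)

Answer: ....#....
........#
.##...##.
###.....#
...#.....
#..##....
.#.....##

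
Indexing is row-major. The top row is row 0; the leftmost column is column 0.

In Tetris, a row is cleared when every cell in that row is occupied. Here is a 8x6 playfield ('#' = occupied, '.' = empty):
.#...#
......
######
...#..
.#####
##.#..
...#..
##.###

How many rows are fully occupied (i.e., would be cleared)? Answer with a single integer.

Check each row:
  row 0: 4 empty cells -> not full
  row 1: 6 empty cells -> not full
  row 2: 0 empty cells -> FULL (clear)
  row 3: 5 empty cells -> not full
  row 4: 1 empty cell -> not full
  row 5: 3 empty cells -> not full
  row 6: 5 empty cells -> not full
  row 7: 1 empty cell -> not full
Total rows cleared: 1

Answer: 1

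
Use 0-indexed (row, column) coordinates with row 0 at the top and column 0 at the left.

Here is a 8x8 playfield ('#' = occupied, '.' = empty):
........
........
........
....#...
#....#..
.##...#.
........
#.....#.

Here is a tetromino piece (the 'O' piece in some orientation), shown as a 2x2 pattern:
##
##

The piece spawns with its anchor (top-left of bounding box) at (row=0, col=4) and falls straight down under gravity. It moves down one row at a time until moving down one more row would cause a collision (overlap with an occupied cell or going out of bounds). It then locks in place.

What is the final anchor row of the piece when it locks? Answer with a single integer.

Spawn at (row=0, col=4). Try each row:
  row 0: fits
  row 1: fits
  row 2: blocked -> lock at row 1

Answer: 1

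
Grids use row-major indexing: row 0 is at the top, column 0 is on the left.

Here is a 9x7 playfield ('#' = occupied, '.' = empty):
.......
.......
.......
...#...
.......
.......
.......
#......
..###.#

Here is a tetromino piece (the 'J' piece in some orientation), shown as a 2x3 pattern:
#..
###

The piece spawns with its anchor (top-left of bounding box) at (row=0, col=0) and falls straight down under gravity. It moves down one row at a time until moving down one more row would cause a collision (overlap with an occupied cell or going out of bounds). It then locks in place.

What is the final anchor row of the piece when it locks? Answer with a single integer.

Answer: 5

Derivation:
Spawn at (row=0, col=0). Try each row:
  row 0: fits
  row 1: fits
  row 2: fits
  row 3: fits
  row 4: fits
  row 5: fits
  row 6: blocked -> lock at row 5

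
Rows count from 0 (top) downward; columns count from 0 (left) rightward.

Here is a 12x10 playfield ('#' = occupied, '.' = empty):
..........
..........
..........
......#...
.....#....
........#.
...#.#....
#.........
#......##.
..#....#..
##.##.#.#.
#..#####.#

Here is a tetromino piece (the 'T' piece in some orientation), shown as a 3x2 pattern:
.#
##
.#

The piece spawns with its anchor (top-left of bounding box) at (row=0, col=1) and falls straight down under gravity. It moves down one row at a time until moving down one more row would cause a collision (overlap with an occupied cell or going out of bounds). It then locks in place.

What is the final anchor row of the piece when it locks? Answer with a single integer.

Answer: 6

Derivation:
Spawn at (row=0, col=1). Try each row:
  row 0: fits
  row 1: fits
  row 2: fits
  row 3: fits
  row 4: fits
  row 5: fits
  row 6: fits
  row 7: blocked -> lock at row 6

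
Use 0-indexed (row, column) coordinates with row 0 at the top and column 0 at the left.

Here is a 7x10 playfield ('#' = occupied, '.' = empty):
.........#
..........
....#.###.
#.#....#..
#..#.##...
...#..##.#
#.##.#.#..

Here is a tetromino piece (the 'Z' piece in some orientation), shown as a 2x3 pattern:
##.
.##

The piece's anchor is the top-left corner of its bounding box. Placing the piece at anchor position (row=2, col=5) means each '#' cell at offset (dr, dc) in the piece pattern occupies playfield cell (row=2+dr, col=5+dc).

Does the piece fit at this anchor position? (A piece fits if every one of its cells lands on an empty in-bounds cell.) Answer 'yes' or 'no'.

Answer: no

Derivation:
Check each piece cell at anchor (2, 5):
  offset (0,0) -> (2,5): empty -> OK
  offset (0,1) -> (2,6): occupied ('#') -> FAIL
  offset (1,1) -> (3,6): empty -> OK
  offset (1,2) -> (3,7): occupied ('#') -> FAIL
All cells valid: no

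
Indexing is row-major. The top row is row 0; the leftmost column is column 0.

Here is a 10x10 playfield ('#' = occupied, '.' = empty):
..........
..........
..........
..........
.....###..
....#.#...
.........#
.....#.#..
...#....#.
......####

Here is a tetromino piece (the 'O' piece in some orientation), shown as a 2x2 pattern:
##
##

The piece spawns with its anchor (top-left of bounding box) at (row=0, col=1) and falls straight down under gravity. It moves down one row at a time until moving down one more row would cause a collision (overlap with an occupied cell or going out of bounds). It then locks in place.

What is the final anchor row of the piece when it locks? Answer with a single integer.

Answer: 8

Derivation:
Spawn at (row=0, col=1). Try each row:
  row 0: fits
  row 1: fits
  row 2: fits
  row 3: fits
  row 4: fits
  row 5: fits
  row 6: fits
  row 7: fits
  row 8: fits
  row 9: blocked -> lock at row 8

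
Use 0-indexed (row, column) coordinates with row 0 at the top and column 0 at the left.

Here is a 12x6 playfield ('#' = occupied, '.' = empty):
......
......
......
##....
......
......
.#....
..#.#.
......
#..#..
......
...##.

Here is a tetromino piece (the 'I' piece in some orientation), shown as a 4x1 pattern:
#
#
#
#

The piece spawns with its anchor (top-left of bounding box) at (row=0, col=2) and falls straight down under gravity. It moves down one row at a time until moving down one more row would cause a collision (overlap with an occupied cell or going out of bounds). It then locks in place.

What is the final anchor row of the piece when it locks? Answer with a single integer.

Spawn at (row=0, col=2). Try each row:
  row 0: fits
  row 1: fits
  row 2: fits
  row 3: fits
  row 4: blocked -> lock at row 3

Answer: 3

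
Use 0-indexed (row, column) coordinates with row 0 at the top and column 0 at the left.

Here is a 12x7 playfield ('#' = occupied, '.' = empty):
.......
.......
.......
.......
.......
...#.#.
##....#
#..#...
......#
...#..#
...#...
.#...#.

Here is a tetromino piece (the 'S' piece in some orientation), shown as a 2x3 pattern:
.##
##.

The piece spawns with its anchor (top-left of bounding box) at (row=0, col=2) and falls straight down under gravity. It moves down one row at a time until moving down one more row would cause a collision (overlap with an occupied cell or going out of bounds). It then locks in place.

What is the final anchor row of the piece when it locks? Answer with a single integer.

Answer: 3

Derivation:
Spawn at (row=0, col=2). Try each row:
  row 0: fits
  row 1: fits
  row 2: fits
  row 3: fits
  row 4: blocked -> lock at row 3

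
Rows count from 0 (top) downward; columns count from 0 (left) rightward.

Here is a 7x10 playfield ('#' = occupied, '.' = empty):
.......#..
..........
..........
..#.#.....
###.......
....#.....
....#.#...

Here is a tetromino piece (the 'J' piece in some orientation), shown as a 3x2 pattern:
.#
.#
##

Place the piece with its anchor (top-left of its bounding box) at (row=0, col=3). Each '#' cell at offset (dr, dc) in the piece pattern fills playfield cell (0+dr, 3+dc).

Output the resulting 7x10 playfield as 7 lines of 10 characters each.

Fill (0+0,3+1) = (0,4)
Fill (0+1,3+1) = (1,4)
Fill (0+2,3+0) = (2,3)
Fill (0+2,3+1) = (2,4)

Answer: ....#..#..
....#.....
...##.....
..#.#.....
###.......
....#.....
....#.#...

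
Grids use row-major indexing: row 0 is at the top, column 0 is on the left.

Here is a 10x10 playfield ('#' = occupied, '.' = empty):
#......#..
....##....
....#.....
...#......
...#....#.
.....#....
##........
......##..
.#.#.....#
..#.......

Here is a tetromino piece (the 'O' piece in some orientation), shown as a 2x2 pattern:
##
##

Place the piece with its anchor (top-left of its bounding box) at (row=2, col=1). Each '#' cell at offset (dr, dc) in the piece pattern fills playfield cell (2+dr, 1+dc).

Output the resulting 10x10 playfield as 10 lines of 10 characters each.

Answer: #......#..
....##....
.##.#.....
.###......
...#....#.
.....#....
##........
......##..
.#.#.....#
..#.......

Derivation:
Fill (2+0,1+0) = (2,1)
Fill (2+0,1+1) = (2,2)
Fill (2+1,1+0) = (3,1)
Fill (2+1,1+1) = (3,2)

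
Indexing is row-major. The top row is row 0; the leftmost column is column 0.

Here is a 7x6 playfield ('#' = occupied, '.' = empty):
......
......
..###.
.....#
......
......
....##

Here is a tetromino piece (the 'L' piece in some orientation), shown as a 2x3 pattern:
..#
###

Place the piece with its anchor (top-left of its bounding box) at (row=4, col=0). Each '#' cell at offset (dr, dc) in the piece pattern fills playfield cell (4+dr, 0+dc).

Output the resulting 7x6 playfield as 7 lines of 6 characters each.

Fill (4+0,0+2) = (4,2)
Fill (4+1,0+0) = (5,0)
Fill (4+1,0+1) = (5,1)
Fill (4+1,0+2) = (5,2)

Answer: ......
......
..###.
.....#
..#...
###...
....##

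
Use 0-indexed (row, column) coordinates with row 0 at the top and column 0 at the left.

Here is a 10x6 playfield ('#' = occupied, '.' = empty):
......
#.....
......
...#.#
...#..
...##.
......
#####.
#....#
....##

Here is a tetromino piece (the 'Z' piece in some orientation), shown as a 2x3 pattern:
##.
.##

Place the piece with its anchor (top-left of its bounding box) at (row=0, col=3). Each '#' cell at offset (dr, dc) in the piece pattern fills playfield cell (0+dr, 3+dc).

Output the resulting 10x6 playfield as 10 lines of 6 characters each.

Answer: ...##.
#...##
......
...#.#
...#..
...##.
......
#####.
#....#
....##

Derivation:
Fill (0+0,3+0) = (0,3)
Fill (0+0,3+1) = (0,4)
Fill (0+1,3+1) = (1,4)
Fill (0+1,3+2) = (1,5)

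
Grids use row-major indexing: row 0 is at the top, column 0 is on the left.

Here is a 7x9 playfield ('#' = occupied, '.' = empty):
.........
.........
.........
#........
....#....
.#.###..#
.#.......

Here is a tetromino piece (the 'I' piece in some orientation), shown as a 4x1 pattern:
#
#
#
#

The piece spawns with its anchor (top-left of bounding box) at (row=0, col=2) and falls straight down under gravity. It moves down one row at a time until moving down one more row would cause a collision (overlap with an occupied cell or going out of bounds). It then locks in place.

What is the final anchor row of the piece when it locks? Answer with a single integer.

Spawn at (row=0, col=2). Try each row:
  row 0: fits
  row 1: fits
  row 2: fits
  row 3: fits
  row 4: blocked -> lock at row 3

Answer: 3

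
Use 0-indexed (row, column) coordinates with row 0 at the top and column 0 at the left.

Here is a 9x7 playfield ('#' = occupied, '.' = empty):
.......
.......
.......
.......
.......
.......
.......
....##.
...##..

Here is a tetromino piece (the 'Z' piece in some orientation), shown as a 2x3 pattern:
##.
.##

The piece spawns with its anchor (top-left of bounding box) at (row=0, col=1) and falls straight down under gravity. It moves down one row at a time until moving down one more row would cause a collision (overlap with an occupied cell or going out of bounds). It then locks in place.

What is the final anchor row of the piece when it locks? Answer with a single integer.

Spawn at (row=0, col=1). Try each row:
  row 0: fits
  row 1: fits
  row 2: fits
  row 3: fits
  row 4: fits
  row 5: fits
  row 6: fits
  row 7: blocked -> lock at row 6

Answer: 6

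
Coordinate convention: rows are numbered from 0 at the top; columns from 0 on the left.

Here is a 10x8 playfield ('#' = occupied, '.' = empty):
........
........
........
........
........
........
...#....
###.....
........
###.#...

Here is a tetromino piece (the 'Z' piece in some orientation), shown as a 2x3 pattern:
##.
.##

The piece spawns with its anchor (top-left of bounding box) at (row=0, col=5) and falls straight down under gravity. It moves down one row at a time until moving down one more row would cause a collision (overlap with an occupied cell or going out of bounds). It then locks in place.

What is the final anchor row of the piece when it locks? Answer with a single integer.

Answer: 8

Derivation:
Spawn at (row=0, col=5). Try each row:
  row 0: fits
  row 1: fits
  row 2: fits
  row 3: fits
  row 4: fits
  row 5: fits
  row 6: fits
  row 7: fits
  row 8: fits
  row 9: blocked -> lock at row 8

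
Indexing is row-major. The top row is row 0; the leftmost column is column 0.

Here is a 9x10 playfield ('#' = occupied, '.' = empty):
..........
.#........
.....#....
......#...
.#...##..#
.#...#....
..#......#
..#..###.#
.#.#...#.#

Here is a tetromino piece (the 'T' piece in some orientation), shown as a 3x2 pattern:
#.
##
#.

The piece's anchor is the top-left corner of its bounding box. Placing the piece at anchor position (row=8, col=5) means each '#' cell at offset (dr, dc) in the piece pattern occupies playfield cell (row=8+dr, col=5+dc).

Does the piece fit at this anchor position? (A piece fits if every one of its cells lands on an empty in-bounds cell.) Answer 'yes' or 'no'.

Check each piece cell at anchor (8, 5):
  offset (0,0) -> (8,5): empty -> OK
  offset (1,0) -> (9,5): out of bounds -> FAIL
  offset (1,1) -> (9,6): out of bounds -> FAIL
  offset (2,0) -> (10,5): out of bounds -> FAIL
All cells valid: no

Answer: no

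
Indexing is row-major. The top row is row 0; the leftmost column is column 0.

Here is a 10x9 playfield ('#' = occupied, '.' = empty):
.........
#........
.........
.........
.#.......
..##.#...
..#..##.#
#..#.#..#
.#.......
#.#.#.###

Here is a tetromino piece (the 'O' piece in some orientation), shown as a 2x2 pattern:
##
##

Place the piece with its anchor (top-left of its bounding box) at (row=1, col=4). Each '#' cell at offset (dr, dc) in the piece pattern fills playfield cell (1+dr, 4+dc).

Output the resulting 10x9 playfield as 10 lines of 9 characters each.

Answer: .........
#...##...
....##...
.........
.#.......
..##.#...
..#..##.#
#..#.#..#
.#.......
#.#.#.###

Derivation:
Fill (1+0,4+0) = (1,4)
Fill (1+0,4+1) = (1,5)
Fill (1+1,4+0) = (2,4)
Fill (1+1,4+1) = (2,5)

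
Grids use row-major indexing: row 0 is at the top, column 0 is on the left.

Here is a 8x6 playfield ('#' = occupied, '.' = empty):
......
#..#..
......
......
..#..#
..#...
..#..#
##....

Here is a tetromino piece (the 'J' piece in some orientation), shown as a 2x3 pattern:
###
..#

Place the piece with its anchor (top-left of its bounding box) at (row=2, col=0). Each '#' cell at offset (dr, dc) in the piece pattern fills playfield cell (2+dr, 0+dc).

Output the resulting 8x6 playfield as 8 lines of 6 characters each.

Answer: ......
#..#..
###...
..#...
..#..#
..#...
..#..#
##....

Derivation:
Fill (2+0,0+0) = (2,0)
Fill (2+0,0+1) = (2,1)
Fill (2+0,0+2) = (2,2)
Fill (2+1,0+2) = (3,2)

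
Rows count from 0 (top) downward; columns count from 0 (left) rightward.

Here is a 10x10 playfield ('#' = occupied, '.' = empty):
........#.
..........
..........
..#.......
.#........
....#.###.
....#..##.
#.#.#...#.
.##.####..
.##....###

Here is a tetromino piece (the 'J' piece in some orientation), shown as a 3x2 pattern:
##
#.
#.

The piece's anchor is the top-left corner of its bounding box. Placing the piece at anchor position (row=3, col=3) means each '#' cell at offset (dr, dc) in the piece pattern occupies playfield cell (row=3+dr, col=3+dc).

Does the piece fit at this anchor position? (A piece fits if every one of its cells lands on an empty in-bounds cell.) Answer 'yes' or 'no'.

Check each piece cell at anchor (3, 3):
  offset (0,0) -> (3,3): empty -> OK
  offset (0,1) -> (3,4): empty -> OK
  offset (1,0) -> (4,3): empty -> OK
  offset (2,0) -> (5,3): empty -> OK
All cells valid: yes

Answer: yes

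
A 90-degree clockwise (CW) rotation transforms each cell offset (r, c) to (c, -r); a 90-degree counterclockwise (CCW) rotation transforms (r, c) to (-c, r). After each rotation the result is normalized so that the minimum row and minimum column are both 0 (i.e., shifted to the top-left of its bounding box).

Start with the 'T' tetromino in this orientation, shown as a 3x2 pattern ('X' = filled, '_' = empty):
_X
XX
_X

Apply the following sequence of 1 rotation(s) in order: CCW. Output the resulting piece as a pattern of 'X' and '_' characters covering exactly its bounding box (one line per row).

Start:
_X
XX
_X
After rotation 1 (CCW):
XXX
_X_

Answer: XXX
_X_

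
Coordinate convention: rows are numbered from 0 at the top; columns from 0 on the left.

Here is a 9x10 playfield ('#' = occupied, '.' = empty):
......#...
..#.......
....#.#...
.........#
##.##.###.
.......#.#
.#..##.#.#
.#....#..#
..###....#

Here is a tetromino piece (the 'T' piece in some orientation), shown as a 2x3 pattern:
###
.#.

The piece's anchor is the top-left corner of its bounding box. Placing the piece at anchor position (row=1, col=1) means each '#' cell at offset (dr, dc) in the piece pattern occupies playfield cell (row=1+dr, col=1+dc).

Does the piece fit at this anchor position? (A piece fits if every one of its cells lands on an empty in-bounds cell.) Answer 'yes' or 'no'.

Answer: no

Derivation:
Check each piece cell at anchor (1, 1):
  offset (0,0) -> (1,1): empty -> OK
  offset (0,1) -> (1,2): occupied ('#') -> FAIL
  offset (0,2) -> (1,3): empty -> OK
  offset (1,1) -> (2,2): empty -> OK
All cells valid: no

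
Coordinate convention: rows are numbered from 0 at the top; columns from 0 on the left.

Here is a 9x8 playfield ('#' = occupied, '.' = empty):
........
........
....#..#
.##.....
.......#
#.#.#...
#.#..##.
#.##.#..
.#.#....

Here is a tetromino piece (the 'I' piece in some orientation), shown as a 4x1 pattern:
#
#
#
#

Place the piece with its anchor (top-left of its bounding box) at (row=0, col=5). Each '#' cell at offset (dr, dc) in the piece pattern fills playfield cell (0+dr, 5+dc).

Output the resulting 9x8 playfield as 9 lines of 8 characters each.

Fill (0+0,5+0) = (0,5)
Fill (0+1,5+0) = (1,5)
Fill (0+2,5+0) = (2,5)
Fill (0+3,5+0) = (3,5)

Answer: .....#..
.....#..
....##.#
.##..#..
.......#
#.#.#...
#.#..##.
#.##.#..
.#.#....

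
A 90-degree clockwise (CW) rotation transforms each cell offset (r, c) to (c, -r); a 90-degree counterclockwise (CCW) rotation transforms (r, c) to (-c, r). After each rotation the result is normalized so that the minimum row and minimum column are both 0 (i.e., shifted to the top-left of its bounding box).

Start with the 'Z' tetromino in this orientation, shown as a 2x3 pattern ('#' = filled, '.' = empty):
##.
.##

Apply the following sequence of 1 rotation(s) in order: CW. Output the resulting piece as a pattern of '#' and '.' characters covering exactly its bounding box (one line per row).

Answer: .#
##
#.

Derivation:
Start:
##.
.##
After rotation 1 (CW):
.#
##
#.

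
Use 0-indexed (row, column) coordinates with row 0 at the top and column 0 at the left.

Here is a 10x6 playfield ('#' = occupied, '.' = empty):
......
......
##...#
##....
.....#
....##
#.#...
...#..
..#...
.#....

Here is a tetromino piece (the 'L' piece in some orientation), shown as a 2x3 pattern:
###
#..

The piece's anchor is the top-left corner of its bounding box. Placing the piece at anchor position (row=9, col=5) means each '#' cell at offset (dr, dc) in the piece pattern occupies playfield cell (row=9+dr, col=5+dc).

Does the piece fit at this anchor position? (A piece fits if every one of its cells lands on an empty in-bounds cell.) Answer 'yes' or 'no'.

Check each piece cell at anchor (9, 5):
  offset (0,0) -> (9,5): empty -> OK
  offset (0,1) -> (9,6): out of bounds -> FAIL
  offset (0,2) -> (9,7): out of bounds -> FAIL
  offset (1,0) -> (10,5): out of bounds -> FAIL
All cells valid: no

Answer: no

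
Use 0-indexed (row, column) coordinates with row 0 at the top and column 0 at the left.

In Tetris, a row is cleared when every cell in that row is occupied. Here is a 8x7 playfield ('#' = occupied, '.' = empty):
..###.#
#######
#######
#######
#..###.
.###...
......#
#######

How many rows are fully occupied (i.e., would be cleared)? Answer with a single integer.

Check each row:
  row 0: 3 empty cells -> not full
  row 1: 0 empty cells -> FULL (clear)
  row 2: 0 empty cells -> FULL (clear)
  row 3: 0 empty cells -> FULL (clear)
  row 4: 3 empty cells -> not full
  row 5: 4 empty cells -> not full
  row 6: 6 empty cells -> not full
  row 7: 0 empty cells -> FULL (clear)
Total rows cleared: 4

Answer: 4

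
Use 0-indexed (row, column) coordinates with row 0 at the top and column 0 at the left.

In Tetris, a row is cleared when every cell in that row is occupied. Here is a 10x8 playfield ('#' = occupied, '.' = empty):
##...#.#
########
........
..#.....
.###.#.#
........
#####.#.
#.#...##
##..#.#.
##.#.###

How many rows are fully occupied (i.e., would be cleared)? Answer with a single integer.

Check each row:
  row 0: 4 empty cells -> not full
  row 1: 0 empty cells -> FULL (clear)
  row 2: 8 empty cells -> not full
  row 3: 7 empty cells -> not full
  row 4: 3 empty cells -> not full
  row 5: 8 empty cells -> not full
  row 6: 2 empty cells -> not full
  row 7: 4 empty cells -> not full
  row 8: 4 empty cells -> not full
  row 9: 2 empty cells -> not full
Total rows cleared: 1

Answer: 1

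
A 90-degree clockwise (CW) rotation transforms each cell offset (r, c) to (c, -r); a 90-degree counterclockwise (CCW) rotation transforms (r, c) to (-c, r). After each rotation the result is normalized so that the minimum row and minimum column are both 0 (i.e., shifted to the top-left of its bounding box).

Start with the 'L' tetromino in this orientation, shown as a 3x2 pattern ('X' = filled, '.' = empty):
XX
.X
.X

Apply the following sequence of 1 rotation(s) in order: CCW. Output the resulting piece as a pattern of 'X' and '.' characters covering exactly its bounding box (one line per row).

Start:
XX
.X
.X
After rotation 1 (CCW):
XXX
X..

Answer: XXX
X..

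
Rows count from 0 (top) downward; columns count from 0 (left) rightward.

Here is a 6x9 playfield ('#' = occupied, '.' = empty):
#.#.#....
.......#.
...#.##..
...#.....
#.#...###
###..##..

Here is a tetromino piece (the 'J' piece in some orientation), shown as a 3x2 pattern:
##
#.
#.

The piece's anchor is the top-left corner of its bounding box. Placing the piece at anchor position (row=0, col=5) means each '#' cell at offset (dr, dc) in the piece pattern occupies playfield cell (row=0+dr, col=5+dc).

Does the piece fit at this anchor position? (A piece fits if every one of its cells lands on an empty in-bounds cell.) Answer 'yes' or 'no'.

Check each piece cell at anchor (0, 5):
  offset (0,0) -> (0,5): empty -> OK
  offset (0,1) -> (0,6): empty -> OK
  offset (1,0) -> (1,5): empty -> OK
  offset (2,0) -> (2,5): occupied ('#') -> FAIL
All cells valid: no

Answer: no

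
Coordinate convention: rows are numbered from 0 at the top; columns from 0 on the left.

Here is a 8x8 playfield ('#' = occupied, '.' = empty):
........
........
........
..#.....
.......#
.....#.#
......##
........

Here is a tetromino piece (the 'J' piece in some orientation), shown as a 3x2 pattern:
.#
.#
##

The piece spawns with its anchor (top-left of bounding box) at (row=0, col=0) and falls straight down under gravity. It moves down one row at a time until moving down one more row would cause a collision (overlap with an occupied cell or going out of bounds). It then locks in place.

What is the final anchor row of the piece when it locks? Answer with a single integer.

Spawn at (row=0, col=0). Try each row:
  row 0: fits
  row 1: fits
  row 2: fits
  row 3: fits
  row 4: fits
  row 5: fits
  row 6: blocked -> lock at row 5

Answer: 5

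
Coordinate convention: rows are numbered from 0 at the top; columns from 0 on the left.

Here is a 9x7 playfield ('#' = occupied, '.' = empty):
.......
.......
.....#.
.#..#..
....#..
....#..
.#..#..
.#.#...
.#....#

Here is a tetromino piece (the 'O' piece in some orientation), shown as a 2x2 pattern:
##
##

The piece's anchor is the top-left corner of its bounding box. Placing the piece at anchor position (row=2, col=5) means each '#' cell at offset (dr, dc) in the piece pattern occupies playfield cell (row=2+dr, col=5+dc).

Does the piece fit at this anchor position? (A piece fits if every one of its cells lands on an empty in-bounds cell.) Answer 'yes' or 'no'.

Check each piece cell at anchor (2, 5):
  offset (0,0) -> (2,5): occupied ('#') -> FAIL
  offset (0,1) -> (2,6): empty -> OK
  offset (1,0) -> (3,5): empty -> OK
  offset (1,1) -> (3,6): empty -> OK
All cells valid: no

Answer: no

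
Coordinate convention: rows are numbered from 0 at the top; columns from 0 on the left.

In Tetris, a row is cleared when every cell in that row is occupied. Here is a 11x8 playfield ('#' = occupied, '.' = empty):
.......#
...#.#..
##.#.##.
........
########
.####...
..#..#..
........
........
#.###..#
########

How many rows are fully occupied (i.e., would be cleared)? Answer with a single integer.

Check each row:
  row 0: 7 empty cells -> not full
  row 1: 6 empty cells -> not full
  row 2: 3 empty cells -> not full
  row 3: 8 empty cells -> not full
  row 4: 0 empty cells -> FULL (clear)
  row 5: 4 empty cells -> not full
  row 6: 6 empty cells -> not full
  row 7: 8 empty cells -> not full
  row 8: 8 empty cells -> not full
  row 9: 3 empty cells -> not full
  row 10: 0 empty cells -> FULL (clear)
Total rows cleared: 2

Answer: 2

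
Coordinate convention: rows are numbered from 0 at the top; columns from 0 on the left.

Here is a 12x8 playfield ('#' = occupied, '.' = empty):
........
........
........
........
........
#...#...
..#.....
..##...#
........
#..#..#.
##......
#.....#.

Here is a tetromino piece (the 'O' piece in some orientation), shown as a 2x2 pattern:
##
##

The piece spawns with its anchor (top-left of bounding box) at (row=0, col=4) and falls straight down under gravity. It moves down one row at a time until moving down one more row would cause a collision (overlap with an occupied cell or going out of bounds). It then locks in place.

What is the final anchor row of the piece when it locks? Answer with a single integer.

Spawn at (row=0, col=4). Try each row:
  row 0: fits
  row 1: fits
  row 2: fits
  row 3: fits
  row 4: blocked -> lock at row 3

Answer: 3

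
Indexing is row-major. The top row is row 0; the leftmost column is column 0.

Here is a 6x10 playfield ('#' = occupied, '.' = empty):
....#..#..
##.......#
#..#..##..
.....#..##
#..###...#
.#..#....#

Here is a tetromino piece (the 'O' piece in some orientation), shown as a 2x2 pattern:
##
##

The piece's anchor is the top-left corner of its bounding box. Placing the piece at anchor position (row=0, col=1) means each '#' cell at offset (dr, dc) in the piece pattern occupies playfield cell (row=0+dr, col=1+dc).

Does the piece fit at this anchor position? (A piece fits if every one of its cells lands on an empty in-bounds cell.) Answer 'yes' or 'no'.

Answer: no

Derivation:
Check each piece cell at anchor (0, 1):
  offset (0,0) -> (0,1): empty -> OK
  offset (0,1) -> (0,2): empty -> OK
  offset (1,0) -> (1,1): occupied ('#') -> FAIL
  offset (1,1) -> (1,2): empty -> OK
All cells valid: no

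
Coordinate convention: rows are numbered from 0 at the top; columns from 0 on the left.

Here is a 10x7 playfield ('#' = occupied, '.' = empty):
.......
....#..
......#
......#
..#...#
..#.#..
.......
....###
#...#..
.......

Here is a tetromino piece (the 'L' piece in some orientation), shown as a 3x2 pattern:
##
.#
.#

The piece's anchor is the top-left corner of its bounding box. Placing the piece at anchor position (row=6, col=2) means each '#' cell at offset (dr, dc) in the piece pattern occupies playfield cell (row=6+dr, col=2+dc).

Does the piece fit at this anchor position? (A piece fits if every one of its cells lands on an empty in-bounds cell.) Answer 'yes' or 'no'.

Check each piece cell at anchor (6, 2):
  offset (0,0) -> (6,2): empty -> OK
  offset (0,1) -> (6,3): empty -> OK
  offset (1,1) -> (7,3): empty -> OK
  offset (2,1) -> (8,3): empty -> OK
All cells valid: yes

Answer: yes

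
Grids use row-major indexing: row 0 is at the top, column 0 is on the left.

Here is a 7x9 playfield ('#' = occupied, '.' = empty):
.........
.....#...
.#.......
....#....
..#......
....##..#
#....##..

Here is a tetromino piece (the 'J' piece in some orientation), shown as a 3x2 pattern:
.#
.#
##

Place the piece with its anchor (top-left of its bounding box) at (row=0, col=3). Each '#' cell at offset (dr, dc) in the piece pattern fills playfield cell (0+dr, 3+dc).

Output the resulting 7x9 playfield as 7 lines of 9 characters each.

Fill (0+0,3+1) = (0,4)
Fill (0+1,3+1) = (1,4)
Fill (0+2,3+0) = (2,3)
Fill (0+2,3+1) = (2,4)

Answer: ....#....
....##...
.#.##....
....#....
..#......
....##..#
#....##..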